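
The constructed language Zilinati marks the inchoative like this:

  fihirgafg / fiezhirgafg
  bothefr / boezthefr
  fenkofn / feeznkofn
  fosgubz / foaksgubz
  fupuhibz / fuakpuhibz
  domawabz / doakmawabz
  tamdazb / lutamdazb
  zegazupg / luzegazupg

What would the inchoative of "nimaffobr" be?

niakmaffobr

fihirgafg and zegazupg both end in -g yet inflect differently (fiezhirgafg, luzegazupg), so the final letter is not what conditions the rule; the second-to-last letter is.
"nimaffobr" has second-to-last letter 'b'. The stems whose second-to-last letter is 'b' (fosgubz → foaksgubz, fupuhibz → fuakpuhibz, domawabz → doakmawabz) insert -ak- after the first vowel.
The other patterns: stems whose second-to-last letter is 'f' insert -ez- after the first vowel; stems whose second-to-last letter is 'p' or 'z' add the prefix lu-.
So nimaffobr → niakmaffobr.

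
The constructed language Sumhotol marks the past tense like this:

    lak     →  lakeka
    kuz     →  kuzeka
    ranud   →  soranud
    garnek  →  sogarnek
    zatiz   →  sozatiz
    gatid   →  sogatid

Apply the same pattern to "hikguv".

sohikguv

lak and garnek both end in -k yet inflect differently (lakeka, sogarnek), so the final letter is not what conditions the rule; the number of vowels is.
"hikguv" has 2 vowels. The stems with 2 vowels (ranud → soranud, garnek → sogarnek, zatiz → sozatiz) add the prefix so-.
The other pattern: stems with 1 vowel add -eka.
So hikguv → sohikguv.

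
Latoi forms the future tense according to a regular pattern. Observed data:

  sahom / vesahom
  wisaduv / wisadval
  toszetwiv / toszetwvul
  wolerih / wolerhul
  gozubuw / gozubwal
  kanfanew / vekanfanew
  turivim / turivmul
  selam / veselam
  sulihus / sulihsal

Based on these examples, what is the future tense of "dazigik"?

dazigkul

wisaduv and toszetwiv both end in -v yet inflect differently (wisadval, toszetwvul), so the final letter is not what conditions the rule; the last vowel is.
"dazigik" has last vowel 'i'. The stems whose last vowel is 'i' (turivim → turivmul, wolerih → wolerhul, toszetwiv → toszetwvul) delete the last vowel and add -ul.
The other patterns: stems whose last vowel is 'u' delete the last vowel and add -al; stems whose last vowel is 'a', 'e' or 'o' add the prefix ve-.
So dazigik → dazigkul.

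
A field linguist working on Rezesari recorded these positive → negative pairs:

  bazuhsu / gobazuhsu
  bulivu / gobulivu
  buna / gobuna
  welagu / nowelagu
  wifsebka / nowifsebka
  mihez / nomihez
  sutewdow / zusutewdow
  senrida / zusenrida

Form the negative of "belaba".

gobelaba

bazuhsu and welagu both end in -u yet inflect differently (gobazuhsu, nowelagu), so the final letter is not what conditions the rule; the first letter is.
"belaba" begins with b-. The stems beginning with b- (bazuhsu → gobazuhsu, bulivu → gobulivu, buna → gobuna) add the prefix go-.
So belaba → gobelaba.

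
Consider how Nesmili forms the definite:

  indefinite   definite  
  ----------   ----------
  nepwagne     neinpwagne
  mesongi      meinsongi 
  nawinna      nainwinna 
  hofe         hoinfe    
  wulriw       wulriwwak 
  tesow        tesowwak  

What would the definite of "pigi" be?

mesongi and wulriw both have last vowel 'i' yet inflect differently (meinsongi, wulriwwak), so the last vowel is not what conditions the rule; whether the stem ends in a vowel or a consonant is.
"pigi" ends in a vowel. The stems ending in a vowel (nepwagne → neinpwagne, mesongi → meinsongi, nawinna → nainwinna) insert -in- after the first vowel.
The other pattern: stems ending in a consonant double the final consonant and add -ak.
So pigi → piingi.

piingi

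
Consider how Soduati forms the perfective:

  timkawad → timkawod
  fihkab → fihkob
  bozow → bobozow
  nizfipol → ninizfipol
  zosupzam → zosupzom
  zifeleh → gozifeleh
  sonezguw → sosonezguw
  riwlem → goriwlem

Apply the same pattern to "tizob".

titizob

riwlem and zosupzam both end in -m yet inflect differently (goriwlem, zosupzom), so the final letter is not what conditions the rule; the last vowel is.
"tizob" has last vowel 'o'. The stems whose last vowel is 'o' (nizfipol → ninizfipol, bozow → bobozow) repeat the first consonant+vowel as a prefix.
So tizob → titizob.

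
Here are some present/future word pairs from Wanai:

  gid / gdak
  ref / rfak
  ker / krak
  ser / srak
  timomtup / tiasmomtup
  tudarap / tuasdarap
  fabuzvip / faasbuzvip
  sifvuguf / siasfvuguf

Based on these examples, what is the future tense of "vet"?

vtak

"vet" has 1 vowel. The stems with 1 vowel (gid → gdak, ref → rfak, ker → krak) delete the last vowel and add -ak.
The other pattern: stems with 3 vowels insert -as- after the first vowel.
So vet → vtak.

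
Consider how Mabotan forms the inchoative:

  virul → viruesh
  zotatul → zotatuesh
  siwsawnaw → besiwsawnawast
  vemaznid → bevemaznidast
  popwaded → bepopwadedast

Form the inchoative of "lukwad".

virul and vemaznid both begin with v- yet inflect differently (viruesh, bevemaznidast), so the first letter is not what conditions the rule; the final letter is.
"lukwad" ends in -d. The stems ending in -d (popwaded → bepopwadedast, vemaznid → bevemaznidast) add be- … -ast around the stem.
So lukwad → belukwadast.

belukwadast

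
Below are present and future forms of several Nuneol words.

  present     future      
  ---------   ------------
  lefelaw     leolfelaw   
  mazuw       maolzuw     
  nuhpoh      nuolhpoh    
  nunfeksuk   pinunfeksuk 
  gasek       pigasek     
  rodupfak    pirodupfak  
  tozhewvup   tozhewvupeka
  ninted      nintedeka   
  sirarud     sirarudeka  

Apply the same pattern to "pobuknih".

mazuw and nunfeksuk both have last vowel 'u' yet inflect differently (maolzuw, pinunfeksuk), so the last vowel is not what conditions the rule; the final letter is.
"pobuknih" ends in -h. The one such stem in the data (nuhpoh → nuolhpoh) inserts -ol- after the first vowel (as do lefelaw, mazuw), so the same rule applies.
The other patterns: stems ending in -k add the prefix pi-; stems ending in -d or -p add -eka.
So pobuknih → poolbuknih.

poolbuknih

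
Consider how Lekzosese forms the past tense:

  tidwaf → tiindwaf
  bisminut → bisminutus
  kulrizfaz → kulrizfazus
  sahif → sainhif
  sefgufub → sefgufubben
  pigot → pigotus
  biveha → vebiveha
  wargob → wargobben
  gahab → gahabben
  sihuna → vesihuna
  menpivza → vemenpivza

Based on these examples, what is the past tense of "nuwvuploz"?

nuwvuplozus

biveha and tidwaf both have last vowel 'a' yet inflect differently (vebiveha, tiindwaf), so the last vowel is not what conditions the rule; the final letter is.
"nuwvuploz" ends in -z. The one such stem in the data (kulrizfaz → kulrizfazus) adds -us, so the same rule applies.
So nuwvuploz → nuwvuplozus.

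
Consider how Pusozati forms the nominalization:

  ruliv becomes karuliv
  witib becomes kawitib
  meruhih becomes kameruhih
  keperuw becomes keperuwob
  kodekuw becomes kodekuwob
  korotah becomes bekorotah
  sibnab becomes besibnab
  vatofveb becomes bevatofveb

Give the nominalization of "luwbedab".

beluwbedab

meruhih and korotah both end in -h yet inflect differently (kameruhih, bekorotah), so the final letter is not what conditions the rule; the last vowel is.
"luwbedab" has last vowel 'a'. The stems whose last vowel is 'a' (korotah → bekorotah, sibnab → besibnab) add the prefix be-.
So luwbedab → beluwbedab.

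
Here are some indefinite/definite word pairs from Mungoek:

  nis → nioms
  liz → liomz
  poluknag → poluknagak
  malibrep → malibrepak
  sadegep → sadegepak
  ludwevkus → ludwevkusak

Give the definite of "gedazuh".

nis and ludwevkus both end in -s yet inflect differently (nioms, ludwevkusak), so the final letter is not what conditions the rule; the number of vowels is.
"gedazuh" has 3 vowels. The stems with 3 vowels (poluknag → poluknagak, malibrep → malibrepak, sadegep → sadegepak) add -ak.
The other pattern: stems with 1 vowel insert -om- after the first vowel.
So gedazuh → gedazuhak.

gedazuhak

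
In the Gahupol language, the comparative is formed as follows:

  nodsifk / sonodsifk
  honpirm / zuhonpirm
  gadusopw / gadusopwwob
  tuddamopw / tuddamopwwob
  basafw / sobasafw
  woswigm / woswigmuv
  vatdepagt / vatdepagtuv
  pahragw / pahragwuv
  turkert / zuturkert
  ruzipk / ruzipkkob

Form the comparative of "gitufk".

sogitufk

vatdepagt and turkert both end in -t yet inflect differently (vatdepagtuv, zuturkert), so the final letter is not what conditions the rule; the second-to-last letter is.
"gitufk" has second-to-last letter 'f'. The stems whose second-to-last letter is 'f' (basafw → sobasafw, nodsifk → sonodsifk) add the prefix so-.
So gitufk → sogitufk.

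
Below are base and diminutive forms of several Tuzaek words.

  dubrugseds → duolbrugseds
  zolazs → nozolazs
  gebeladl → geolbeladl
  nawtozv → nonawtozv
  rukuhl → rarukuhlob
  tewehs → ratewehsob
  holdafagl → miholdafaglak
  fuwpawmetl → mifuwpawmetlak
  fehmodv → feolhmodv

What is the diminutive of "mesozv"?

rukuhl and gebeladl both end in -l yet inflect differently (rarukuhlob, geolbeladl), so the final letter is not what conditions the rule; the second-to-last letter is.
"mesozv" has second-to-last letter 'z'. The stems whose second-to-last letter is 'z' (nawtozv → nonawtozv, zolazs → nozolazs) add the prefix no-.
The other patterns: stems whose second-to-last letter is 'h' add ra- … -ob around the stem; stems whose second-to-last letter is 'd' insert -ol- after the first vowel; stems whose second-to-last letter is 'g' or 't' add mi- … -ak around the stem.
So mesozv → nomesozv.

nomesozv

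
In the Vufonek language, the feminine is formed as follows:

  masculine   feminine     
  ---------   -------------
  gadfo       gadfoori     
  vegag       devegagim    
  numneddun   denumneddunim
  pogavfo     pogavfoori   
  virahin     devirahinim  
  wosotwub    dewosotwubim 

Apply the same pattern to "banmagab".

gadfo and vegag both have 2 vowels yet inflect differently (gadfoori, devegagim), so the number of vowels is not what conditions the rule; the final letter is.
"banmagab" ends in -b. The one such stem in the data (wosotwub → dewosotwubim) adds de- … -im around the stem, so the same rule applies.
The other pattern: stems ending in -o add -ori.
So banmagab → debanmagabim.

debanmagabim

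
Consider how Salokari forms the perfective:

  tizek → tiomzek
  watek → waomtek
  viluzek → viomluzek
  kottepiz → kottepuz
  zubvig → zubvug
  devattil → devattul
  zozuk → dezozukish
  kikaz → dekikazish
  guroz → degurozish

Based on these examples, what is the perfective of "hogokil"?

"hogokil" has last vowel 'i'. The stems whose last vowel is 'i' (kottepiz → kottepuz, zubvig → zubvug, devattil → devattul) change the last vowel to 'u'.
So hogokil → hogokul.

hogokul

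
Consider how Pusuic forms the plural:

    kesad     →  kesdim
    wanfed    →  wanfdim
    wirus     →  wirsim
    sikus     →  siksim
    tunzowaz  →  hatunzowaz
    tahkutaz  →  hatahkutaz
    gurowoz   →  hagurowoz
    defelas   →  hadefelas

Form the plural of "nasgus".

defelas and sikus both end in -s yet inflect differently (hadefelas, siksim), so the final letter is not what conditions the rule; the number of vowels is.
"nasgus" has 2 vowels. The stems with 2 vowels (kesad → kesdim, sikus → siksim, wirus → wirsim) delete the last vowel and add -im.
So nasgus → nasgsim.

nasgsim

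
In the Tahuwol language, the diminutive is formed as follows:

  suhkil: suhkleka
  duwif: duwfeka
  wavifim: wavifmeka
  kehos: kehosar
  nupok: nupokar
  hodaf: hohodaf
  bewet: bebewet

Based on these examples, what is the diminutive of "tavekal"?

duwif and hodaf both end in -f yet inflect differently (duwfeka, hohodaf), so the final letter is not what conditions the rule; the last vowel is.
"tavekal" has last vowel 'a'. The one such stem in the data (hodaf → hohodaf) repeats the first consonant+vowel as a prefix (as does bewet), so the same rule applies.
The other patterns: stems whose last vowel is 'i' delete the last vowel and add -eka; stems whose last vowel is 'o' add -ar.
So tavekal → tatavekal.

tatavekal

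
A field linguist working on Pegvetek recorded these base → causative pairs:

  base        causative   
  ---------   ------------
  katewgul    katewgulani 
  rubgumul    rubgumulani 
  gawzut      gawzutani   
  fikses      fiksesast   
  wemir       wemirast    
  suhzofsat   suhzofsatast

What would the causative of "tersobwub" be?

tersobwubani

gawzut and suhzofsat both end in -t yet inflect differently (gawzutani, suhzofsatast), so the final letter is not what conditions the rule; the last vowel is.
"tersobwub" has last vowel 'u'. The stems whose last vowel is 'u' (katewgul → katewgulani, rubgumul → rubgumulani, gawzut → gawzutani) add -ani.
So tersobwub → tersobwubani.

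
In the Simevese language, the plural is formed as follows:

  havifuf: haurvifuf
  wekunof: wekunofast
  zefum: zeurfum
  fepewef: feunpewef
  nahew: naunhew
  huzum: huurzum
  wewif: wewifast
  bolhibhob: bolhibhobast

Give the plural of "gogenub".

fepewef and havifuf both end in -f yet inflect differently (feunpewef, haurvifuf), so the final letter is not what conditions the rule; the last vowel is.
"gogenub" has last vowel 'u'. The stems whose last vowel is 'u' (zefum → zeurfum, havifuf → haurvifuf, huzum → huurzum) insert -ur- after the first vowel.
So gogenub → gourgenub.

gourgenub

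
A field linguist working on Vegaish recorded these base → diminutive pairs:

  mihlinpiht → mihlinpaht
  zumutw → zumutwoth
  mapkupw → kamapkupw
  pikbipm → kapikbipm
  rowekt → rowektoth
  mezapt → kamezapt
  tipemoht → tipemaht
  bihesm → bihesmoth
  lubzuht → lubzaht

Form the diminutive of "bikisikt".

mezapt and tipemoht both end in -t yet inflect differently (kamezapt, tipemaht), so the final letter is not what conditions the rule; the second-to-last letter is.
"bikisikt" has second-to-last letter 'k'. The one such stem in the data (rowekt → rowektoth) adds -oth, so the same rule applies.
So bikisikt → bikisiktoth.

bikisiktoth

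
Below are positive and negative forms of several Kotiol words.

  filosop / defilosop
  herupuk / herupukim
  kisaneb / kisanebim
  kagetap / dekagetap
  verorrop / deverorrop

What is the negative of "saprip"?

desaprip

kagetap and kisaneb both begin with k- yet inflect differently (dekagetap, kisanebim), so the first letter is not what conditions the rule; the final letter is.
"saprip" ends in -p. The stems ending in -p (filosop → defilosop, verorrop → deverorrop, kagetap → dekagetap) add the prefix de-.
So saprip → desaprip.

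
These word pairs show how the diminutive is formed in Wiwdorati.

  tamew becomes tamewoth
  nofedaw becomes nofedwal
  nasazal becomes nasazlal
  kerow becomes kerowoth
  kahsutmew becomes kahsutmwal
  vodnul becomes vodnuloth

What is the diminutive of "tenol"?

tenoloth

"tenol" has 2 vowels. The stems with 2 vowels (vodnul → vodnuloth, kerow → kerowoth, tamew → tamewoth) add -oth.
So tenol → tenoloth.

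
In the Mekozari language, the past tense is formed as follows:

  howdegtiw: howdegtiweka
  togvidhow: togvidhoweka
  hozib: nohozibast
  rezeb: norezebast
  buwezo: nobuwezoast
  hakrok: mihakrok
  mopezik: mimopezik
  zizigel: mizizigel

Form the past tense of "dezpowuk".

"dezpowuk" ends in -k. The stems ending in -k (hakrok → mihakrok, mopezik → mimopezik) add the prefix mi-.
The other patterns: stems ending in -w add -eka; stems ending in -b or -o add no- … -ast around the stem.
So dezpowuk → midezpowuk.

midezpowuk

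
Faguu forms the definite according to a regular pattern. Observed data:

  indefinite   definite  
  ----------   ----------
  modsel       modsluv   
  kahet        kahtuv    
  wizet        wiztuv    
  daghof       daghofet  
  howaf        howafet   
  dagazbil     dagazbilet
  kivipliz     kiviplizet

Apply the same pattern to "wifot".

modsel and dagazbil both end in -l yet inflect differently (modsluv, dagazbilet), so the final letter is not what conditions the rule; the last vowel is.
"wifot" has last vowel 'o'. The one such stem in the data (daghof → daghofet) adds -et, so the same rule applies.
So wifot → wifotet.

wifotet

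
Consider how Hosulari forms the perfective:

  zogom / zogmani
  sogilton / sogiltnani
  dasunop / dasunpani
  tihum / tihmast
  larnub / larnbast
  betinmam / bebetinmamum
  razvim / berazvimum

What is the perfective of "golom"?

golmani

"golom" has last vowel 'o'. The stems whose last vowel is 'o' (zogom → zogmani, sogilton → sogiltnani, dasunop → dasunpani) delete the last vowel and add -ani.
The other patterns: stems whose last vowel is 'u' delete the last vowel and add -ast; stems whose last vowel is 'a' or 'i' add be- … -um around the stem.
So golom → golmani.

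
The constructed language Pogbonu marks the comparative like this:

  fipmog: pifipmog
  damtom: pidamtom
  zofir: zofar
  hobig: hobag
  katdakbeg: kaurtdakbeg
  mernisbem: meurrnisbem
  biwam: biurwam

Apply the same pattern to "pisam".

"pisam" has last vowel 'a'. The one such stem in the data (biwam → biurwam) inserts -ur- after the first vowel (as do katdakbeg, mernisbem), so the same rule applies.
So pisam → piursam.

piursam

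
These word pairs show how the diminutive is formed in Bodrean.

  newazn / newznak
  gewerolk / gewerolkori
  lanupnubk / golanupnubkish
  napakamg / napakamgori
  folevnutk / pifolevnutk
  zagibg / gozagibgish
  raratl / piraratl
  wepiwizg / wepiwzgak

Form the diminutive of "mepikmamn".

mepikmamnori

"mepikmamn" has second-to-last letter 'm'. The one such stem in the data (napakamg → napakamgori) adds -ori, so the same rule applies.
The other patterns: stems whose second-to-last letter is 't' add the prefix pi-; stems whose second-to-last letter is 'z' delete the last vowel and add -ak; stems whose second-to-last letter is 'b' add go- … -ish around the stem.
So mepikmamn → mepikmamnori.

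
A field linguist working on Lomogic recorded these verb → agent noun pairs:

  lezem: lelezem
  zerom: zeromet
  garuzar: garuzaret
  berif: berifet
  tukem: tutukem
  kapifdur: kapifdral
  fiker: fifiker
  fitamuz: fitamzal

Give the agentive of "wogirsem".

kapifdur and fiker both end in -r yet inflect differently (kapifdral, fifiker), so the final letter is not what conditions the rule; the last vowel is.
"wogirsem" has last vowel 'e'. The stems whose last vowel is 'e' (fiker → fifiker, lezem → lelezem, tukem → tutukem) repeat the first consonant+vowel as a prefix.
So wogirsem → wowogirsem.

wowogirsem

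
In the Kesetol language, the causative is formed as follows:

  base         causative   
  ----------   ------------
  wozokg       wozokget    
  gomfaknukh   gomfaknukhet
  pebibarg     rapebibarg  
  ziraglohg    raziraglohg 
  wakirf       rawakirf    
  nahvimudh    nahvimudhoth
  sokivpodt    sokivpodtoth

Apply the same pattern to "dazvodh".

nahvimudh and gomfaknukh both end in -h yet inflect differently (nahvimudhoth, gomfaknukhet), so the final letter is not what conditions the rule; the second-to-last letter is.
"dazvodh" has second-to-last letter 'd'. The stems whose second-to-last letter is 'd' (nahvimudh → nahvimudhoth, sokivpodt → sokivpodtoth) add -oth.
So dazvodh → dazvodhoth.

dazvodhoth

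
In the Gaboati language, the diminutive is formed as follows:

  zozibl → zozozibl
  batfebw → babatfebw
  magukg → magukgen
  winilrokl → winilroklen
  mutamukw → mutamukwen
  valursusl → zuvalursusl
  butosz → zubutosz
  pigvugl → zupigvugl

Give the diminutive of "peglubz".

zozibl and winilrokl both end in -l yet inflect differently (zozozibl, winilroklen), so the final letter is not what conditions the rule; the second-to-last letter is.
"peglubz" has second-to-last letter 'b'. The stems whose second-to-last letter is 'b' (zozibl → zozozibl, batfebw → babatfebw) repeat the first consonant+vowel as a prefix.
The other patterns: stems whose second-to-last letter is 'k' add -en; stems whose second-to-last letter is 'g' or 's' add the prefix zu-.
So peglubz → pepeglubz.

pepeglubz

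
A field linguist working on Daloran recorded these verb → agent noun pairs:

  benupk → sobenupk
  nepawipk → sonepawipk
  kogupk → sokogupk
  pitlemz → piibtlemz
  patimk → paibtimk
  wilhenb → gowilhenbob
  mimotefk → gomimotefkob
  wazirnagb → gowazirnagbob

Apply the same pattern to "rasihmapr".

benupk and patimk both end in -k yet inflect differently (sobenupk, paibtimk), so the final letter is not what conditions the rule; the second-to-last letter is.
"rasihmapr" has second-to-last letter 'p'. The stems whose second-to-last letter is 'p' (benupk → sobenupk, nepawipk → sonepawipk, kogupk → sokogupk) add the prefix so-.
The other patterns: stems whose second-to-last letter is 'm' insert -ib- after the first vowel; stems whose second-to-last letter is 'f', 'g' or 'n' add go- … -ob around the stem.
So rasihmapr → sorasihmapr.

sorasihmapr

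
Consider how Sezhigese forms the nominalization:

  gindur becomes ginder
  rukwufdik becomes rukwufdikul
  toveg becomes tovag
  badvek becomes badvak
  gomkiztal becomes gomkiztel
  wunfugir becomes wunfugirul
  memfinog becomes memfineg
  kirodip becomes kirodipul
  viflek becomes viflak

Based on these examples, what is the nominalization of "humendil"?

badvek and rukwufdik both end in -k yet inflect differently (badvak, rukwufdikul), so the final letter is not what conditions the rule; the last vowel is.
"humendil" has last vowel 'i'. The stems whose last vowel is 'i' (wunfugir → wunfugirul, kirodip → kirodipul, rukwufdik → rukwufdikul) add -ul.
The other patterns: stems whose last vowel is 'e' change the last vowel to 'a'; stems whose last vowel is 'a', 'o' or 'u' change the last vowel to 'e'.
So humendil → humendilul.

humendilul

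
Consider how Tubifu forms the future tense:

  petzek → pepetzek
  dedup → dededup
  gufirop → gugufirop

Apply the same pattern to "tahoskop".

tatahoskop

Every pair shown (petzek → pepetzek, dedup → dededup, gufirop → gugufirop) follows the same rule: repeat the first consonant+vowel as a prefix.
So tahoskop → tatahoskop.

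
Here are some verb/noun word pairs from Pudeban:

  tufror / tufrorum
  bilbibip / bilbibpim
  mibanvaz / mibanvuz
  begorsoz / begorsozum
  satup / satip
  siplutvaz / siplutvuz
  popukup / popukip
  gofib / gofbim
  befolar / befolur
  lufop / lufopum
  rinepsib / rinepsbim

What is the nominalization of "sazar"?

bilbibip and lufop both end in -p yet inflect differently (bilbibpim, lufopum), so the final letter is not what conditions the rule; the last vowel is.
"sazar" has last vowel 'a'. The stems whose last vowel is 'a' (mibanvaz → mibanvuz, siplutvaz → siplutvuz, befolar → befolur) change the last vowel to 'u'.
So sazar → sazur.

sazur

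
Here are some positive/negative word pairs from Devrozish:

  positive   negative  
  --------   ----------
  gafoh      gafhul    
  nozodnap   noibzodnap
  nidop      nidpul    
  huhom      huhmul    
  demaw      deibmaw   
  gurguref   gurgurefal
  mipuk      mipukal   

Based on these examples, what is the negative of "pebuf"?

pebufal

"pebuf" has last vowel 'u'. The one such stem in the data (mipuk → mipukal) adds -al, so the same rule applies.
The other patterns: stems whose last vowel is 'o' delete the last vowel and add -ul; stems whose last vowel is 'a' insert -ib- after the first vowel.
So pebuf → pebufal.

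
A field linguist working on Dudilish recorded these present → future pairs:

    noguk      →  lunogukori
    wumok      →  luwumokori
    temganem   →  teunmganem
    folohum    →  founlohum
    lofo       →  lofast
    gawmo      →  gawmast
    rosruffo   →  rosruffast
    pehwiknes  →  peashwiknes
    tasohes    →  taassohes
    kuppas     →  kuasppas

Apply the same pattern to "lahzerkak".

lulahzerkakori

noguk and folohum both have last vowel 'u' yet inflect differently (lunogukori, founlohum), so the last vowel is not what conditions the rule; the final letter is.
"lahzerkak" ends in -k. The stems ending in -k (noguk → lunogukori, wumok → luwumokori) add lu- … -ori around the stem.
The other patterns: stems ending in -m insert -un- after the first vowel; stems ending in -o drop the final letter and add -ast; stems ending in -s insert -as- after the first vowel.
So lahzerkak → lulahzerkakori.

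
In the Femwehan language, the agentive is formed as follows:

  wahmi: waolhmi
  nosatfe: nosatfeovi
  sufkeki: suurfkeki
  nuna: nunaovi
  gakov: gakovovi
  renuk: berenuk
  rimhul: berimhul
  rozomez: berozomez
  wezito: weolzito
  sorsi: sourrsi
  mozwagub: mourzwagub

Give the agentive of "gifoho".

gifohoovi

wahmi and sorsi both end in -i yet inflect differently (waolhmi, sourrsi), so the final letter is not what conditions the rule; the first letter is.
"gifoho" begins with g-. The one such stem in the data (gakov → gakovovi) adds -ovi, so the same rule applies.
So gifoho → gifohoovi.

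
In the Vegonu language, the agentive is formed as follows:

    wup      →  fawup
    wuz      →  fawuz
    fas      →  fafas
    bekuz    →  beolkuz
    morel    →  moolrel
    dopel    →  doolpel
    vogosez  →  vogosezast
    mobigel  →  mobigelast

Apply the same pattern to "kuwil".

kuolwil

"kuwil" has 2 vowels. The stems with 2 vowels (bekuz → beolkuz, morel → moolrel, dopel → doolpel) insert -ol- after the first vowel.
The other patterns: stems with 1 vowel add the prefix fa-; stems with 3 vowels add -ast.
So kuwil → kuolwil.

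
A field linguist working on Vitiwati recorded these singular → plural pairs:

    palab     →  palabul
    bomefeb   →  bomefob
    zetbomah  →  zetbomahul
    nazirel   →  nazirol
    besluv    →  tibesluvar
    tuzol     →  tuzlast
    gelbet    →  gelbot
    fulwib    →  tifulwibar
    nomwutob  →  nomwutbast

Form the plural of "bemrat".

bemratul

fulwib and bomefeb both end in -b yet inflect differently (tifulwibar, bomefob), so the final letter is not what conditions the rule; the last vowel is.
"bemrat" has last vowel 'a'. The stems whose last vowel is 'a' (palab → palabul, zetbomah → zetbomahul) add -ul.
So bemrat → bemratul.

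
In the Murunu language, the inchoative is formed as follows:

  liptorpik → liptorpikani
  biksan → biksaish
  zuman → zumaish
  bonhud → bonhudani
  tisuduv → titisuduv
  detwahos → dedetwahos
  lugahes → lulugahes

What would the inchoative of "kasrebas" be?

bonhud and tisuduv both have last vowel 'u' yet inflect differently (bonhudani, titisuduv), so the last vowel is not what conditions the rule; the final letter is.
"kasrebas" ends in -s. The stems ending in -s (lugahes → lulugahes, detwahos → dedetwahos) repeat the first consonant+vowel as a prefix.
The other patterns: stems ending in -n drop the final letter and add -ish; stems ending in -d or -k add -ani.
So kasrebas → kakasrebas.

kakasrebas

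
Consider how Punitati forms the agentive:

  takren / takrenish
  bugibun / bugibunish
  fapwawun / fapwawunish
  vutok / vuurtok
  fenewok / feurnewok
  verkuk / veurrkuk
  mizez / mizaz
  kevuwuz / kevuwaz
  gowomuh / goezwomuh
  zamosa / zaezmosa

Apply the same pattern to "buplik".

bugibun and verkuk both have last vowel 'u' yet inflect differently (bugibunish, veurrkuk), so the last vowel is not what conditions the rule; the final letter is.
"buplik" ends in -k. The stems ending in -k (vutok → vuurtok, fenewok → feurnewok, verkuk → veurrkuk) insert -ur- after the first vowel.
So buplik → buurplik.

buurplik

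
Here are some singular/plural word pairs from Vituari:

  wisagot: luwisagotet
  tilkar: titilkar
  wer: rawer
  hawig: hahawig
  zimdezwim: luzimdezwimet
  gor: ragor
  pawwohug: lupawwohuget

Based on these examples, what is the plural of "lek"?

ralek

"lek" has 1 vowel. The stems with 1 vowel (wer → rawer, gor → ragor) add the prefix ra-.
So lek → ralek.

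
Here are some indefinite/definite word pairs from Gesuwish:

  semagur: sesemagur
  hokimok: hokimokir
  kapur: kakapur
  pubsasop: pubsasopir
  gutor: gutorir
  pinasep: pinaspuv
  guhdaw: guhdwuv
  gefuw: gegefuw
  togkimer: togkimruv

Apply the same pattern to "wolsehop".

wolsehopir

semagur and gutor both end in -r yet inflect differently (sesemagur, gutorir), so the final letter is not what conditions the rule; the last vowel is.
"wolsehop" has last vowel 'o'. The stems whose last vowel is 'o' (hokimok → hokimokir, gutor → gutorir, pubsasop → pubsasopir) add -ir.
So wolsehop → wolsehopir.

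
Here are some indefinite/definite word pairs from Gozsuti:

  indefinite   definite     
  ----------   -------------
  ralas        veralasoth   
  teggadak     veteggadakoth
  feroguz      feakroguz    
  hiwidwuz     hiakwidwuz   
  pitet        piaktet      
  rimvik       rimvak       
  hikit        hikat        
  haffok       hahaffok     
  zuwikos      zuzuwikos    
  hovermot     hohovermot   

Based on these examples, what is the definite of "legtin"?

legtan

teggadak and rimvik both end in -k yet inflect differently (veteggadakoth, rimvak), so the final letter is not what conditions the rule; the last vowel is.
"legtin" has last vowel 'i'. The stems whose last vowel is 'i' (rimvik → rimvak, hikit → hikat) change the last vowel to 'a'.
So legtin → legtan.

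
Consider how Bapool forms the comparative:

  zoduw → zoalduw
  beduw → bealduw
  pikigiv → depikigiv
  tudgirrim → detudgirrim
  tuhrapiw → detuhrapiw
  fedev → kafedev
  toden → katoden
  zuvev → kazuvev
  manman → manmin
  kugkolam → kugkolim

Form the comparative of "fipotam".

zoduw and tuhrapiw both end in -w yet inflect differently (zoalduw, detuhrapiw), so the final letter is not what conditions the rule; the last vowel is.
"fipotam" has last vowel 'a'. The stems whose last vowel is 'a' (manman → manmin, kugkolam → kugkolim) change the last vowel to 'i'.
So fipotam → fipotim.

fipotim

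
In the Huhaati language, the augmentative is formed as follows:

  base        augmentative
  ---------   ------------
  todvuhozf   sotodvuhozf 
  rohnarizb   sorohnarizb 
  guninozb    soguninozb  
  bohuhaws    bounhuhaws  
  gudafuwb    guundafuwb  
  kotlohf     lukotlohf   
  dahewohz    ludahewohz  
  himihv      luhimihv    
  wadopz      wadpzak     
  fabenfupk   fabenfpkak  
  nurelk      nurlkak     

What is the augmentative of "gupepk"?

"gupepk" has second-to-last letter 'p'. The stems whose second-to-last letter is 'p' (wadopz → wadpzak, fabenfupk → fabenfpkak) delete the last vowel and add -ak.
So gupepk → guppkak.

guppkak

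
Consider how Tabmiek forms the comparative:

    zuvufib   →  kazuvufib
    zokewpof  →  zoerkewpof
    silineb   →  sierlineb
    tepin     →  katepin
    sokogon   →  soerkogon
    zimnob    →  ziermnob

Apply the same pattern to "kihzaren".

kierhzaren

zuvufib and zimnob both end in -b yet inflect differently (kazuvufib, ziermnob), so the final letter is not what conditions the rule; the last vowel is.
"kihzaren" has last vowel 'e'. The one such stem in the data (silineb → sierlineb) inserts -er- after the first vowel (as do zimnob, sokogon), so the same rule applies.
The other pattern: stems whose last vowel is 'i' add the prefix ka-.
So kihzaren → kierhzaren.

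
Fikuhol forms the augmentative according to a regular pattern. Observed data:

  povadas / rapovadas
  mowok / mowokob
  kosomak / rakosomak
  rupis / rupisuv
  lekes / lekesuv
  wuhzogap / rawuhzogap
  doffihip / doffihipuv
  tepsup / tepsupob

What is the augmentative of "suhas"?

wuhzogap and tepsup both end in -p yet inflect differently (rawuhzogap, tepsupob), so the final letter is not what conditions the rule; the last vowel is.
"suhas" has last vowel 'a'. The stems whose last vowel is 'a' (povadas → rapovadas, wuhzogap → rawuhzogap, kosomak → rakosomak) add the prefix ra-.
The other patterns: stems whose last vowel is 'o' or 'u' add -ob; stems whose last vowel is 'e' or 'i' add -uv.
So suhas → rasuhas.

rasuhas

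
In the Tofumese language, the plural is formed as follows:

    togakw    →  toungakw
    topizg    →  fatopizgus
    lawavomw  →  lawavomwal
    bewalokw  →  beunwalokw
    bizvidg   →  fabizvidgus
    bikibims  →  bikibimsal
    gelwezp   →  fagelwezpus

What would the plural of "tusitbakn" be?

tuunsitbakn

lawavomw and togakw both end in -w yet inflect differently (lawavomwal, toungakw), so the final letter is not what conditions the rule; the second-to-last letter is.
"tusitbakn" has second-to-last letter 'k'. The stems whose second-to-last letter is 'k' (togakw → toungakw, bewalokw → beunwalokw) insert -un- after the first vowel.
So tusitbakn → tuunsitbakn.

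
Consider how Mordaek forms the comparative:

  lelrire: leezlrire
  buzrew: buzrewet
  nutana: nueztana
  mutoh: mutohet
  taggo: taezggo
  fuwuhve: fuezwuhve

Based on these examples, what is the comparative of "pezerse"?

peezzerse

mutoh and taggo both have last vowel 'o' yet inflect differently (mutohet, taezggo), so the last vowel is not what conditions the rule; whether the stem ends in a vowel or a consonant is.
"pezerse" ends in a vowel. The stems ending in a vowel (taggo → taezggo, fuwuhve → fuezwuhve, lelrire → leezlrire) insert -ez- after the first vowel.
The other pattern: stems ending in a consonant add -et.
So pezerse → peezzerse.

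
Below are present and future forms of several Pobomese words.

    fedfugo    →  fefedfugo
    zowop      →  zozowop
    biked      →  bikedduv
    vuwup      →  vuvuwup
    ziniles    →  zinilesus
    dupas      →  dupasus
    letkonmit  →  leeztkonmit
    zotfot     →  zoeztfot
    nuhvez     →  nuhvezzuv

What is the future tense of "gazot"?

gaezzot

ziniles and nuhvez both have last vowel 'e' yet inflect differently (zinilesus, nuhvezzuv), so the last vowel is not what conditions the rule; the final letter is.
"gazot" ends in -t. The stems ending in -t (zotfot → zoeztfot, letkonmit → leeztkonmit) insert -ez- after the first vowel.
So gazot → gaezzot.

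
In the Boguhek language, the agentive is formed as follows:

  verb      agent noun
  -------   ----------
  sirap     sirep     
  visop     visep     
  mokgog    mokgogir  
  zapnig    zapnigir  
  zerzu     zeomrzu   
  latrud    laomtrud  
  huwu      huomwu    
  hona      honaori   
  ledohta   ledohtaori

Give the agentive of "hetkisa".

hetkisaori

"hetkisa" ends in -a. The stems ending in -a (hona → honaori, ledohta → ledohtaori) add -ori.
The other patterns: stems ending in -p change the last vowel to 'e'; stems ending in -g add -ir; stems ending in -d or -u insert -om- after the first vowel.
So hetkisa → hetkisaori.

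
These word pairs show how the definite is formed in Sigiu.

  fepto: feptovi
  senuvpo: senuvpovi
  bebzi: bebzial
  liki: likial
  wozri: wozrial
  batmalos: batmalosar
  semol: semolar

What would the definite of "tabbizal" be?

tabbizalar

"tabbizal" ends in -l. The one such stem in the data (semol → semolar) adds -ar, so the same rule applies.
The other patterns: stems ending in -o drop the final letter and add -ovi; stems ending in -i add -al.
So tabbizal → tabbizalar.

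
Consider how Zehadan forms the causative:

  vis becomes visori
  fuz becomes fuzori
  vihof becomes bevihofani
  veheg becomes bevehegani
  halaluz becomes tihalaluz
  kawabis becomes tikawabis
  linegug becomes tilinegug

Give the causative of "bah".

bahori

fuz and halaluz both end in -z yet inflect differently (fuzori, tihalaluz), so the final letter is not what conditions the rule; the number of vowels is.
"bah" has 1 vowel. The stems with 1 vowel (vis → visori, fuz → fuzori) add -ori.
So bah → bahori.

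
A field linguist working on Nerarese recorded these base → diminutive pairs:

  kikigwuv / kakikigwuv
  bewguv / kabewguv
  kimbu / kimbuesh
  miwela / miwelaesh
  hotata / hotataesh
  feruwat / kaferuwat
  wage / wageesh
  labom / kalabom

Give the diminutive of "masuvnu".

miwela and feruwat both have last vowel 'a' yet inflect differently (miwelaesh, kaferuwat), so the last vowel is not what conditions the rule; whether the stem ends in a vowel or a consonant is.
"masuvnu" ends in a vowel. The stems ending in a vowel (miwela → miwelaesh, wage → wageesh, kimbu → kimbuesh) add -esh.
So masuvnu → masuvnuesh.

masuvnuesh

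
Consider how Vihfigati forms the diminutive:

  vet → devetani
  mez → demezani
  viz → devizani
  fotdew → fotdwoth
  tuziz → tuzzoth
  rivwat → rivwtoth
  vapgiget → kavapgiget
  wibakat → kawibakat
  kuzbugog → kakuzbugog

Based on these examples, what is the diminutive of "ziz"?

dezizani

mez and tuziz both end in -z yet inflect differently (demezani, tuzzoth), so the final letter is not what conditions the rule; the number of vowels is.
"ziz" has 1 vowel. The stems with 1 vowel (vet → devetani, mez → demezani, viz → devizani) add de- … -ani around the stem.
The other patterns: stems with 2 vowels delete the last vowel and add -oth; stems with 3 vowels add the prefix ka-.
So ziz → dezizani.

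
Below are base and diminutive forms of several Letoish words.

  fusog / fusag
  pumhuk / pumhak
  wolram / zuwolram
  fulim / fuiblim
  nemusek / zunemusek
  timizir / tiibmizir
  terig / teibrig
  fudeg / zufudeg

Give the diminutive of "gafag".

zugafag

terig and fudeg both end in -g yet inflect differently (teibrig, zufudeg), so the final letter is not what conditions the rule; the last vowel is.
"gafag" has last vowel 'a'. The one such stem in the data (wolram → zuwolram) adds the prefix zu-, so the same rule applies.
The other patterns: stems whose last vowel is 'i' insert -ib- after the first vowel; stems whose last vowel is 'o' or 'u' change the last vowel to 'a'.
So gafag → zugafag.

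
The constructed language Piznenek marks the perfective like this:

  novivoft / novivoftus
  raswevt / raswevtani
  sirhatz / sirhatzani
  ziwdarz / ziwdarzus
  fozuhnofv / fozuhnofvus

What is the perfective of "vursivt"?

vursivtani

"vursivt" has second-to-last letter 'v'. The one such stem in the data (raswevt → raswevtani) adds -ani, so the same rule applies.
The other pattern: stems whose second-to-last letter is 'f' or 'r' add -us.
So vursivt → vursivtani.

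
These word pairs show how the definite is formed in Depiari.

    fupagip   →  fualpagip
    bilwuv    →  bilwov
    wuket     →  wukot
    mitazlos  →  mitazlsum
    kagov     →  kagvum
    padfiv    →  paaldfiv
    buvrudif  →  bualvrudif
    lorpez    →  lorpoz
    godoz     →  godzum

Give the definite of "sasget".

sasgot

kagov and padfiv both end in -v yet inflect differently (kagvum, paaldfiv), so the final letter is not what conditions the rule; the last vowel is.
"sasget" has last vowel 'e'. The stems whose last vowel is 'e' (wuket → wukot, lorpez → lorpoz) change the last vowel to 'o'.
So sasget → sasgot.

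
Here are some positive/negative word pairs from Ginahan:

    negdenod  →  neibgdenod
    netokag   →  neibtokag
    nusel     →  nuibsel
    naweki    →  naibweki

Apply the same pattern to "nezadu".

Every pair shown (negdenod → neibgdenod, netokag → neibtokag, nusel → nuibsel, …) follows the same rule: insert -ib- after the first vowel.
So nezadu → neibzadu.

neibzadu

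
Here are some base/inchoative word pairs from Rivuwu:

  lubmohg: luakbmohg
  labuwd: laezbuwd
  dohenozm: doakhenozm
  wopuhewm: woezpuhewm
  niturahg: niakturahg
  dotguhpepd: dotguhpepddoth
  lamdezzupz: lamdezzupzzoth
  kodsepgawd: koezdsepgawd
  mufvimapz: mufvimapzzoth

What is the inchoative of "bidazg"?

"bidazg" has second-to-last letter 'z'. The one such stem in the data (dohenozm → doakhenozm) inserts -ak- after the first vowel (as do lubmohg, niturahg), so the same rule applies.
The other patterns: stems whose second-to-last letter is 'w' insert -ez- after the first vowel; stems whose second-to-last letter is 'p' double the final consonant and add -oth.
So bidazg → biakdazg.

biakdazg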